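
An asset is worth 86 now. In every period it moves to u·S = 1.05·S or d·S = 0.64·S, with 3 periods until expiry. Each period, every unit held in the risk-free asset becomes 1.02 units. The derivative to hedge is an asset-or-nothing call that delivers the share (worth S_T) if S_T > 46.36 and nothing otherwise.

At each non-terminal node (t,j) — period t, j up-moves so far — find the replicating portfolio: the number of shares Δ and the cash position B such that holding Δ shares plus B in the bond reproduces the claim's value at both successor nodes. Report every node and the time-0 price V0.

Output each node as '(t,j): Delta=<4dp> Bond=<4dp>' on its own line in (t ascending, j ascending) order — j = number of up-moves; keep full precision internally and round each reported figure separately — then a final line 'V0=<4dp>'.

Under the risk-neutral measure, an up-move has probability p* = (R−d)/(u−d) = 0.9268 and values discount at R = 1.02.
At expiry t=3: V(3,0)=0.0000, V(3,1)=0.0000, V(3,2)=60.6816, V(3,3)=99.5558
  t=2,j=0: stock 35.2256 → up 36.9869 (V=0.0000), down 22.5444 (V=0.0000). Price 0.0000; hedge Δ=0.0000, bond B=0.0000.
  t=2,j=1: stock 57.7920 → up 60.6816 (V=60.6816), down 36.9869 (V=0.0000). Price 55.1387; hedge Δ=2.5610, bond B=-92.8652.
  t=2,j=2: stock 94.8150 → up 99.5558 (V=99.5558), down 60.6816 (V=60.6816). Price 94.8150; hedge Δ=1.0000, bond B=0.0000.
  t=1,j=0: stock 55.0400 → up 57.7920 (V=55.1387), down 35.2256 (V=0.0000). Price 50.1021; hedge Δ=2.4434, bond B=-84.3825.
  t=1,j=1: stock 90.3000 → up 94.8150 (V=94.8150), down 57.7920 (V=55.1387). Price 90.1097; hedge Δ=1.0717, bond B=-6.6618.
  t=0,j=0: stock 86.0000 → up 90.3000 (V=90.1097), down 55.0400 (V=50.1021). Price 85.4728; hedge Δ=1.1346, bond B=-12.1065.
The time-0 hedge costs 85.4728, which is the no-arbitrage price.

(0,0): Delta=1.1346 Bond=-12.1065
(1,0): Delta=2.4434 Bond=-84.3825
(1,1): Delta=1.0717 Bond=-6.6618
(2,0): Delta=0.0000 Bond=0.0000
(2,1): Delta=2.5610 Bond=-92.8652
(2,2): Delta=1.0000 Bond=0.0000
V0=85.4728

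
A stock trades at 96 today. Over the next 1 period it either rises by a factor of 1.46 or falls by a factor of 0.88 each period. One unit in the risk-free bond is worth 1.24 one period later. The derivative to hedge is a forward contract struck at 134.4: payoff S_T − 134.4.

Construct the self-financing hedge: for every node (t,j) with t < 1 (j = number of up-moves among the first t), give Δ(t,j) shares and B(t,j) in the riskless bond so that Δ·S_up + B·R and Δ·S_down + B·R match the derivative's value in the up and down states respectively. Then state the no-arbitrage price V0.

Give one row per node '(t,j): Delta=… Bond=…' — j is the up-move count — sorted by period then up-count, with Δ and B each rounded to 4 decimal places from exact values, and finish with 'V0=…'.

Under the risk-neutral measure, an up-move has probability p* = (R−d)/(u−d) = 0.6207 and values discount at R = 1.24.
At expiry t=1: V(1,0)=-49.9200, V(1,1)=5.7600
Node (0,0) S=96.0000: V=(p*·5.7600+(1−p*)·-49.9200)/1.24=-12.3871; Δ=(5.7600−-49.9200)/(140.1600−84.4800)=1.0000; B=V−Δ·S=-108.3871
Check: Δ(0,0)·S0 + B(0,0) = -12.3871 = V0.

(0,0): Delta=1.0000 Bond=-108.3871
V0=-12.3871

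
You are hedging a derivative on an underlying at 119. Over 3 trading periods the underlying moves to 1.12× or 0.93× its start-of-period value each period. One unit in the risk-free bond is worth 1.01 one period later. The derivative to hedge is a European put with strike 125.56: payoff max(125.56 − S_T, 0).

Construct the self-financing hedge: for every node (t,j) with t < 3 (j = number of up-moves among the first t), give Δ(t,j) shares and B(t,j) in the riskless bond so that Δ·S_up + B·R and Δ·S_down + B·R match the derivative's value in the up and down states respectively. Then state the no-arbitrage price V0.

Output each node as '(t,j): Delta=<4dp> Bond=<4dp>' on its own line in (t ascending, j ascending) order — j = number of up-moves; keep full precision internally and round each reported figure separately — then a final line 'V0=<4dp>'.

(0,0): Delta=-0.5016 Bond=69.5393
(1,0): Delta=-0.7370 Bond=96.2874
(1,1): Delta=-0.2328 Bond=34.4122
(2,0): Delta=-1.0000 Bond=124.3168
(2,1): Delta=-0.4368 Bond=60.0337
(2,2): Delta=0.0000 Bond=0.0000
V0=9.8474

Under the risk-neutral measure, an up-move has probability p* = (R−d)/(u−d) = 0.4211 and values discount at R = 1.01.
Terminal payoffs: V(3,0)=29.8415, V(3,1)=10.2861, V(3,2)=0.0000, V(3,3)=0.0000
  t=2,j=0: stock 102.9231 → up 115.2739 (V=10.2861), down 95.7185 (V=29.8415). Price 21.3937; hedge Δ=-1.0000, bond B=124.3168.
  t=2,j=1: stock 123.9504 → up 138.8244 (V=0.0000), down 115.2739 (V=10.2861). Price 5.8962; hedge Δ=-0.4368, bond B=60.0337.
  t=2,j=2: stock 149.2736 → up 167.1864 (V=0.0000), down 138.8244 (V=0.0000). Price 0.0000; hedge Δ=0.0000, bond B=0.0000.
  t=1,j=0: stock 110.6700 → up 123.9504 (V=5.8962), down 102.9231 (V=21.3937). Price 14.7212; hedge Δ=-0.7370, bond B=96.2874.
  t=1,j=1: stock 133.2800 → up 149.2736 (V=0.0000), down 123.9504 (V=5.8962). Price 3.3798; hedge Δ=-0.2328, bond B=34.4122.
  t=0,j=0: stock 119.0000 → up 133.2800 (V=3.3798), down 110.6700 (V=14.7212). Price 9.8474; hedge Δ=-0.5016, bond B=69.5393.
The time-0 hedge costs 9.8474, which is the no-arbitrage price.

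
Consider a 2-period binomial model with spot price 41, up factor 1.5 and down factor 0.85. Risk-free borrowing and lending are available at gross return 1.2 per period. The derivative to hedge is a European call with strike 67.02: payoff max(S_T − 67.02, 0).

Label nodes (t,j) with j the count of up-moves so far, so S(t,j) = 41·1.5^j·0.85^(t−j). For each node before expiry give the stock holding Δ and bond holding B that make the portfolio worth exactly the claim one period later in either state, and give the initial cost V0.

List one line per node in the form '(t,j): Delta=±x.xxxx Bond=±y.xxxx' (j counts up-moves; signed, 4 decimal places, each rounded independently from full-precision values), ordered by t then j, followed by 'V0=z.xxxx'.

(0,0): Delta=0.4248 Bond=-12.3372
(1,0): Delta=0.0000 Bond=0.0000
(1,1): Delta=0.6311 Bond=-27.4942
V0=5.0800

The replicating-portfolio and risk-neutral prices coincide; use p* = (1.2−0.85)/(1.5−0.85) = 0.5385 for the latter.
At expiry t=2: V(2,0)=0.0000, V(2,1)=0.0000, V(2,2)=25.2300
Node (1,0) S=34.8500: V=(p*·0.0000+(1−p*)·0.0000)/1.2=0.0000; Δ=(0.0000−0.0000)/(52.2750−29.6225)=0.0000; B=V−Δ·S=0.0000
Node (1,1) S=61.5000: V=(p*·25.2300+(1−p*)·0.0000)/1.2=11.3212; Δ=(25.2300−0.0000)/(92.2500−52.2750)=0.6311; B=V−Δ·S=-27.4942
Node (0,0) S=41.0000: V=(p*·11.3212+(1−p*)·0.0000)/1.2=5.0800; Δ=(11.3212−0.0000)/(61.5000−34.8500)=0.4248; B=V−Δ·S=-12.3372
Self-financing check: at every node Δ·S+B equals the discounted successor values.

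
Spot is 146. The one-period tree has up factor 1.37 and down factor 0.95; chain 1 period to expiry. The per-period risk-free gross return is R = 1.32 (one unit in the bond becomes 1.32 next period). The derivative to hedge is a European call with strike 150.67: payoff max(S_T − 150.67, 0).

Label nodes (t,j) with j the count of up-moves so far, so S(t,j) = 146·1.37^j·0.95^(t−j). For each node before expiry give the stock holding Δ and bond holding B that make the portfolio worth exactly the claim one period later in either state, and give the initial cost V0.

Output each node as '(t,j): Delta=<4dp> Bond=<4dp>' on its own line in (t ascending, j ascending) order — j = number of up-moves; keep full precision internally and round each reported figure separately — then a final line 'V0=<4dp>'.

Since d<R<u, set p* = (R−d)/(u−d) = 0.8810; price each node as the discounted p*-expectation of its children.
Terminal values V(1,·): V(1,0)=0.0000, V(1,1)=49.3500
  t=0,j=0: stock 146.0000 → up 200.0200 (V=49.3500), down 138.7000 (V=0.0000). Price 32.9356; hedge Δ=0.8048, bond B=-84.5644.
Root portfolio cost Δ·146+B reproduces V0=32.9356.

(0,0): Delta=0.8048 Bond=-84.5644
V0=32.9356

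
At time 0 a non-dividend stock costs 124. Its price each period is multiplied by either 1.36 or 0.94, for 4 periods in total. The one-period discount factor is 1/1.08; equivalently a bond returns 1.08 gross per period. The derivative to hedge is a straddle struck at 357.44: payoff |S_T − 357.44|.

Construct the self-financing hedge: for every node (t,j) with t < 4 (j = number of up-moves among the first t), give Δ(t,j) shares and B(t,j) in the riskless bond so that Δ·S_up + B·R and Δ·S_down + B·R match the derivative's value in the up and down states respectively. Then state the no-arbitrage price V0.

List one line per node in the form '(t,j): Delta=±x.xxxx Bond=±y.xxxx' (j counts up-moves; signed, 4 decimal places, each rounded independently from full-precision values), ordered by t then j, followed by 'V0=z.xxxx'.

(0,0): Delta=-0.9246 Bond=254.5931
(1,0): Delta=-1.0000 Bond=283.7474
(1,1): Delta=-0.8204 Bond=257.3869
(2,0): Delta=-1.0000 Bond=306.4472
(2,1): Delta=-1.0000 Bond=306.4472
(2,2): Delta=-0.5721 Bond=221.0392
(3,0): Delta=-1.0000 Bond=330.9630
(3,1): Delta=-1.0000 Bond=330.9630
(3,2): Delta=-1.0000 Bond=330.9630
(3,3): Delta=0.0193 Bond=54.2411
V0=139.9408

Since d<R<u, set p* = (R−d)/(u−d) = 0.3333; price each node as the discounted p*-expectation of its children.
Terminal values V(4,·): V(4,0)=260.6271, V(4,1)=217.3703, V(4,2)=154.7860, V(4,3)=64.2384, V(4,4)=66.7665
  t=3,j=0: stock 102.9924 → up 140.0697 (V=217.3703), down 96.8129 (V=260.6271). Price 227.9705; hedge Δ=-1.0000, bond B=330.9630.
  t=3,j=1: stock 149.0103 → up 202.6540 (V=154.7860), down 140.0697 (V=217.3703). Price 181.9527; hedge Δ=-1.0000, bond B=330.9630.
  t=3,j=2: stock 215.5894 → up 293.2016 (V=64.2384), down 202.6540 (V=154.7860). Price 115.3736; hedge Δ=-1.0000, bond B=330.9630.
  t=3,j=3: stock 311.9165 → up 424.2065 (V=66.7665), down 293.2016 (V=64.2384). Price 60.2603; hedge Δ=0.0193, bond B=54.2411.
  t=2,j=0: stock 109.5664 → up 149.0103 (V=181.9527), down 102.9924 (V=227.9705). Price 196.8808; hedge Δ=-1.0000, bond B=306.4472.
  t=2,j=1: stock 158.5216 → up 215.5894 (V=115.3736), down 149.0103 (V=181.9527). Price 147.9256; hedge Δ=-1.0000, bond B=306.4472.
  t=2,j=2: stock 229.3504 → up 311.9165 (V=60.2603), down 215.5894 (V=115.3736). Price 89.8171; hedge Δ=-0.5721, bond B=221.0392.
  t=1,j=0: stock 116.5600 → up 158.5216 (V=147.9256), down 109.5664 (V=196.8808). Price 167.1874; hedge Δ=-1.0000, bond B=283.7474.
  t=1,j=1: stock 168.6400 → up 229.3504 (V=89.8171), down 158.5216 (V=147.9256). Price 119.0334; hedge Δ=-0.8204, bond B=257.3869.
  t=0,j=0: stock 124.0000 → up 168.6400 (V=119.0334), down 116.5600 (V=167.1874). Price 139.9408; hedge Δ=-0.9246, bond B=254.5931.
Root portfolio cost Δ·124+B reproduces V0=139.9408.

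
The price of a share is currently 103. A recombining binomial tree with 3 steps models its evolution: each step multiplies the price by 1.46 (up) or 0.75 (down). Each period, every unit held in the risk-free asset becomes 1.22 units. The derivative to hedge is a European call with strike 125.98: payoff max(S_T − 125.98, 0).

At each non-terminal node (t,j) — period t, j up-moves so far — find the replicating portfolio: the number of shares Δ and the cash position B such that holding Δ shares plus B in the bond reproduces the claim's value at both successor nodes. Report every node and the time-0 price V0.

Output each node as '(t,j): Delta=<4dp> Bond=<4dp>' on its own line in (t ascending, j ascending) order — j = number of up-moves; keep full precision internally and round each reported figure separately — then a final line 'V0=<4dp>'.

(0,0): Delta=0.7866 Bond=-40.4736
(1,0): Delta=0.3827 Bond=-18.1751
(1,1): Delta=0.8926 Bond=-65.3110
(2,0): Delta=0.0000 Bond=0.0000
(2,1): Delta=0.4831 Bond=-33.4964
(2,2): Delta=1.0000 Bond=-103.2623
V0=40.5498

Since d<R<u, set p* = (R−d)/(u−d) = 0.6620; price each node as the discounted p*-expectation of its children.
Terminal values V(3,·): V(3,0)=0.0000, V(3,1)=0.0000, V(3,2)=38.6861, V(3,3)=194.5700
  t=2,j=0: stock 57.9375 → up 84.5888 (V=0.0000), down 43.4531 (V=0.0000). Price 0.0000; hedge Δ=0.0000, bond B=0.0000.
  t=2,j=1: stock 112.7850 → up 164.6661 (V=38.6861), down 84.5888 (V=0.0000). Price 20.9911; hedge Δ=0.4831, bond B=-33.4964.
  t=2,j=2: stock 219.5548 → up 320.5500 (V=194.5700), down 164.6661 (V=38.6861). Price 116.2925; hedge Δ=1.0000, bond B=-103.2623.
  t=1,j=0: stock 77.2500 → up 112.7850 (V=20.9911), down 57.9375 (V=0.0000). Price 11.3898; hedge Δ=0.3827, bond B=-18.1751.
  t=1,j=1: stock 150.3800 → up 219.5548 (V=116.2925), down 112.7850 (V=20.9911). Price 68.9163; hedge Δ=0.8926, bond B=-65.3110.
  t=0,j=0: stock 103.0000 → up 150.3800 (V=68.9163), down 77.2500 (V=11.3898). Price 40.5498; hedge Δ=0.7866, bond B=-40.4736.
Self-financing check: at every node Δ·S+B equals the discounted successor values.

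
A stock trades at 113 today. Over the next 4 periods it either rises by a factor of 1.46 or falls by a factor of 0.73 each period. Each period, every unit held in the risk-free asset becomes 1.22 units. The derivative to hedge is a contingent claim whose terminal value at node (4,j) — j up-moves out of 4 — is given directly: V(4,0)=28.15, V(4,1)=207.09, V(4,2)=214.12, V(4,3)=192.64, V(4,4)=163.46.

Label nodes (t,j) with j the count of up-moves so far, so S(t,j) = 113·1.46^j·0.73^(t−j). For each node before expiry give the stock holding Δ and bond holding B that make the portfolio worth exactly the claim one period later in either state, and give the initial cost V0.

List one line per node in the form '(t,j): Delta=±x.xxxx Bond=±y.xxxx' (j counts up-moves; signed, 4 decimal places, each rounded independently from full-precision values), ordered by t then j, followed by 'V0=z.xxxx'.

(0,0): Delta=-0.0700 Bond=94.7786
(1,0): Delta=0.1424 Bond=98.1085
(1,1): Delta=-0.1220 Bond=124.2119
(2,0): Delta=1.1849 Bond=56.9148
(2,1): Delta=-0.1129 Bond=150.4405
(2,2): Delta=-0.1242 Bond=152.0763
(3,0): Delta=5.5762 Bond=-123.5984
(3,1): Delta=0.1095 Bond=163.9836
(3,2): Delta=-0.1673 Bond=193.1148
(3,3): Delta=-0.1137 Bond=181.8197
V0=86.8717

Risk-neutral probability p* = (R−d)/(u−d) = (1.22−0.73)/(1.46−0.73) = 0.6712.
At expiry t=4: V(4,0)=28.1500, V(4,1)=207.0900, V(4,2)=214.1200, V(4,3)=192.6400, V(4,4)=163.4600
(3,0): S=43.9589. Δ = (V_up−V_dn)/(S_up−S_dn) = (207.0900−28.1500)/(64.1800−32.0900) = 5.5762. V = [p*·207.0900 + (1−p*)·28.1500]/1.22 = 121.5249. B = V − Δ·S = -123.5984.
(3,1): S=87.9178. Δ = (V_up−V_dn)/(S_up−S_dn) = (214.1200−207.0900)/(128.3600−64.1800) = 0.1095. V = [p*·214.1200 + (1−p*)·207.0900]/1.22 = 173.6137. B = V − Δ·S = 163.9836.
(3,2): S=175.8357. Δ = (V_up−V_dn)/(S_up−S_dn) = (192.6400−214.1200)/(256.7201−128.3600) = -0.1673. V = [p*·192.6400 + (1−p*)·214.1200]/1.22 = 163.6901. B = V − Δ·S = 193.1148.
(3,3): S=351.6714. Δ = (V_up−V_dn)/(S_up−S_dn) = (163.4600−192.6400)/(513.4402−256.7201) = -0.1137. V = [p*·163.4600 + (1−p*)·192.6400]/1.22 = 141.8471. B = V − Δ·S = 181.8197.
(2,0): S=60.2177. Δ = (V_up−V_dn)/(S_up−S_dn) = (173.6137−121.5249)/(87.9178−43.9589) = 1.1849. V = [p*·173.6137 + (1−p*)·121.5249]/1.22 = 128.2694. B = V − Δ·S = 56.9148.
(2,1): S=120.4354. Δ = (V_up−V_dn)/(S_up−S_dn) = (163.6901−173.6137)/(175.8357−87.9178) = -0.1129. V = [p*·163.6901 + (1−p*)·173.6137]/1.22 = 136.8464. B = V − Δ·S = 150.4405.
(2,2): S=240.8708. Δ = (V_up−V_dn)/(S_up−S_dn) = (141.8471−163.6901)/(351.6714−175.8357) = -0.1242. V = [p*·141.8471 + (1−p*)·163.6901]/1.22 = 122.1544. B = V − Δ·S = 152.0763.
(1,0): S=82.4900. Δ = (V_up−V_dn)/(S_up−S_dn) = (136.8464−128.2694)/(120.4354−60.2177) = 0.1424. V = [p*·136.8464 + (1−p*)·128.2694]/1.22 = 109.8579. B = V − Δ·S = 98.1085.
(1,1): S=164.9800. Δ = (V_up−V_dn)/(S_up−S_dn) = (122.1544−136.8464)/(240.8708−120.4354) = -0.1220. V = [p*·122.1544 + (1−p*)·136.8464]/1.22 = 104.0858. B = V − Δ·S = 124.2119.
(0,0): S=113.0000. Δ = (V_up−V_dn)/(S_up−S_dn) = (104.0858−109.8579)/(164.9800−82.4900) = -0.0700. V = [p*·104.0858 + (1−p*)·109.8579]/1.22 = 86.8717. B = V − Δ·S = 94.7786.
Each (Δ,B) replicates both successor values, so the strategy is self-financing and V0 is arbitrage-free.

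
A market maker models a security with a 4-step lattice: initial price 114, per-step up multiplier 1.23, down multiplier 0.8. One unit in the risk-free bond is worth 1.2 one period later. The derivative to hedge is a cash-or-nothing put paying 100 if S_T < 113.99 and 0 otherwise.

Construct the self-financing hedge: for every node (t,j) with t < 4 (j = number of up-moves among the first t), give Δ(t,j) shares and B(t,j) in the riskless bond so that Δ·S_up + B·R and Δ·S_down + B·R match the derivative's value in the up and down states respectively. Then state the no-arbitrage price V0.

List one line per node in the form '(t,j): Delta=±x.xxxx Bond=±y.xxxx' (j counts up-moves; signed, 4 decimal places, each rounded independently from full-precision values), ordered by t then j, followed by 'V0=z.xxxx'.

No-arbitrage ⇒ martingale measure with p* = (R−d)/(u−d) = 0.9302.
Terminal payoffs: V(4,0)=100.0000, V(4,1)=100.0000, V(4,2)=100.0000, V(4,3)=0.0000, V(4,4)=0.0000
Node (3,0) S=58.3680: V=(p*·100.0000+(1−p*)·100.0000)/1.2=83.3333; Δ=(100.0000−100.0000)/(71.7926−46.6944)=0.0000; B=V−Δ·S=83.3333
Node (3,1) S=89.7408: V=(p*·100.0000+(1−p*)·100.0000)/1.2=83.3333; Δ=(100.0000−100.0000)/(110.3812−71.7926)=0.0000; B=V−Δ·S=83.3333
Node (3,2) S=137.9765: V=(p*·0.0000+(1−p*)·100.0000)/1.2=5.8140; Δ=(0.0000−100.0000)/(169.7111−110.3812)=-1.6855; B=V−Δ·S=238.3721
Node (3,3) S=212.1388: V=(p*·0.0000+(1−p*)·0.0000)/1.2=0.0000; Δ=(0.0000−0.0000)/(260.9308−169.7111)=0.0000; B=V−Δ·S=0.0000
Node (2,0) S=72.9600: V=(p*·83.3333+(1−p*)·83.3333)/1.2=69.4444; Δ=(83.3333−83.3333)/(89.7408−58.3680)=0.0000; B=V−Δ·S=69.4444
Node (2,1) S=112.1760: V=(p*·5.8140+(1−p*)·83.3333)/1.2=9.3519; Δ=(5.8140−83.3333)/(137.9765−89.7408)=-1.6071; B=V−Δ·S=189.6295
Node (2,2) S=172.4706: V=(p*·0.0000+(1−p*)·5.8140)/1.2=0.3380; Δ=(0.0000−5.8140)/(212.1388−137.9765)=-0.0784; B=V−Δ·S=13.8588
Node (1,0) S=91.2000: V=(p*·9.3519+(1−p*)·69.4444)/1.2=11.2870; Δ=(9.3519−69.4444)/(112.1760−72.9600)=-1.5323; B=V−Δ·S=151.0371
Node (1,1) S=140.2200: V=(p*·0.3380+(1−p*)·9.3519)/1.2=0.8057; Δ=(0.3380−9.3519)/(172.4706−112.1760)=-0.1495; B=V−Δ·S=21.7683
Node (0,0) S=114.0000: V=(p*·0.8057+(1−p*)·11.2870)/1.2=1.2808; Δ=(0.8057−11.2870)/(140.2200−91.2000)=-0.2138; B=V−Δ·S=25.6558
Each (Δ,B) replicates both successor values, so the strategy is self-financing and V0 is arbitrage-free.

(0,0): Delta=-0.2138 Bond=25.6558
(1,0): Delta=-1.5323 Bond=151.0371
(1,1): Delta=-0.1495 Bond=21.7683
(2,0): Delta=0.0000 Bond=69.4444
(2,1): Delta=-1.6071 Bond=189.6295
(2,2): Delta=-0.0784 Bond=13.8588
(3,0): Delta=0.0000 Bond=83.3333
(3,1): Delta=0.0000 Bond=83.3333
(3,2): Delta=-1.6855 Bond=238.3721
(3,3): Delta=0.0000 Bond=0.0000
V0=1.2808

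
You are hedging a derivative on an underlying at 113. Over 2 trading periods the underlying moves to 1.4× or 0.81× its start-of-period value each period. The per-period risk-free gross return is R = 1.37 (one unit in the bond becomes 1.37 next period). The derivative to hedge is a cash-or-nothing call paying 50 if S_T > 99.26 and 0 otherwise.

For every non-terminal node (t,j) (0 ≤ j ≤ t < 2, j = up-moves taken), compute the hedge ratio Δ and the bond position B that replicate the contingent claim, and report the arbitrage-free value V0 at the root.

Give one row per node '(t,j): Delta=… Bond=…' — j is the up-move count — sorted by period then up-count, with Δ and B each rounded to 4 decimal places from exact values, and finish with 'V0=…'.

No-arbitrage ⇒ martingale measure with p* = (R−d)/(u−d) = 0.9492.
Terminal payoffs: V(2,0)=0.0000, V(2,1)=50.0000, V(2,2)=50.0000
(1,0): S=91.5300. Δ = (V_up−V_dn)/(S_up−S_dn) = (50.0000−0.0000)/(128.1420−74.1393) = 0.9259. V = [p*·50.0000 + (1−p*)·0.0000]/1.37 = 34.6406. B = V − Δ·S = -50.1052.
(1,1): S=158.2000. Δ = (V_up−V_dn)/(S_up−S_dn) = (50.0000−50.0000)/(221.4800−128.1420) = 0.0000. V = [p*·50.0000 + (1−p*)·50.0000]/1.37 = 36.4964. B = V − Δ·S = 36.4964.
(0,0): S=113.0000. Δ = (V_up−V_dn)/(S_up−S_dn) = (36.4964−34.6406)/(158.2000−91.5300) = 0.0278. V = [p*·36.4964 + (1−p*)·34.6406]/1.37 = 26.5708. B = V − Δ·S = 23.4255.
The time-0 hedge costs 26.5708, which is the no-arbitrage price.

(0,0): Delta=0.0278 Bond=23.4255
(1,0): Delta=0.9259 Bond=-50.1052
(1,1): Delta=0.0000 Bond=36.4964
V0=26.5708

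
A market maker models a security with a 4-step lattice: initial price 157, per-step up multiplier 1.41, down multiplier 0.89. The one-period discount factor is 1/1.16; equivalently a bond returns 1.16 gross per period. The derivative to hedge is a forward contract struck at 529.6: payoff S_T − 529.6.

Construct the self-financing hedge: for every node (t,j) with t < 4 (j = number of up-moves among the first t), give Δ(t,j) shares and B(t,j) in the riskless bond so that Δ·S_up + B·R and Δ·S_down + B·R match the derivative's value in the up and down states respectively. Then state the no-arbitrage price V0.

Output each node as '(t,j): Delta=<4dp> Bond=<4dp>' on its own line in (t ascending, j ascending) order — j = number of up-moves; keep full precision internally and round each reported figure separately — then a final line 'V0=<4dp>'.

Under the risk-neutral measure, an up-move has probability p* = (R−d)/(u−d) = 0.5192 and values discount at R = 1.16.
Terminal values V(4,·): V(4,0)=-431.0947, V(4,1)=-373.5410, V(4,2)=-282.3605, V(4,3)=-137.9059, V(4,4)=90.9490
  t=3,j=0: stock 110.6801 → up 156.0590 (V=-373.5410), down 98.5053 (V=-431.0947). Price -345.8716; hedge Δ=1.0000, bond B=-456.5517.
  t=3,j=1: stock 175.3472 → up 247.2395 (V=-282.3605), down 156.0590 (V=-373.5410). Price -281.2045; hedge Δ=1.0000, bond B=-456.5517.
  t=3,j=2: stock 277.7972 → up 391.6941 (V=-137.9059), down 247.2395 (V=-282.3605). Price -178.7545; hedge Δ=1.0000, bond B=-456.5517.
  t=3,j=3: stock 440.1057 → up 620.5490 (V=90.9490), down 391.6941 (V=-137.9059). Price -16.4460; hedge Δ=1.0000, bond B=-456.5517.
  t=2,j=0: stock 124.3597 → up 175.3472 (V=-281.2045), down 110.6801 (V=-345.8716). Price -269.2194; hedge Δ=1.0000, bond B=-393.5791.
  t=2,j=1: stock 197.0193 → up 277.7972 (V=-178.7545), down 175.3472 (V=-281.2045). Price -196.5598; hedge Δ=1.0000, bond B=-393.5791.
  t=2,j=2: stock 312.1317 → up 440.1057 (V=-16.4460), down 277.7972 (V=-178.7545). Price -81.4474; hedge Δ=1.0000, bond B=-393.5791.
  t=1,j=0: stock 139.7300 → up 197.0193 (V=-196.5598), down 124.3597 (V=-269.2194). Price -199.5623; hedge Δ=1.0000, bond B=-339.2923.
  t=1,j=1: stock 221.3700 → up 312.1317 (V=-81.4474), down 197.0193 (V=-196.5598). Price -117.9223; hedge Δ=1.0000, bond B=-339.2923.
  t=0,j=0: stock 157.0000 → up 221.3700 (V=-117.9223), down 139.7300 (V=-199.5623). Price -135.4934; hedge Δ=1.0000, bond B=-292.4934.
Self-financing check: at every node Δ·S+B equals the discounted successor values.

(0,0): Delta=1.0000 Bond=-292.4934
(1,0): Delta=1.0000 Bond=-339.2923
(1,1): Delta=1.0000 Bond=-339.2923
(2,0): Delta=1.0000 Bond=-393.5791
(2,1): Delta=1.0000 Bond=-393.5791
(2,2): Delta=1.0000 Bond=-393.5791
(3,0): Delta=1.0000 Bond=-456.5517
(3,1): Delta=1.0000 Bond=-456.5517
(3,2): Delta=1.0000 Bond=-456.5517
(3,3): Delta=1.0000 Bond=-456.5517
V0=-135.4934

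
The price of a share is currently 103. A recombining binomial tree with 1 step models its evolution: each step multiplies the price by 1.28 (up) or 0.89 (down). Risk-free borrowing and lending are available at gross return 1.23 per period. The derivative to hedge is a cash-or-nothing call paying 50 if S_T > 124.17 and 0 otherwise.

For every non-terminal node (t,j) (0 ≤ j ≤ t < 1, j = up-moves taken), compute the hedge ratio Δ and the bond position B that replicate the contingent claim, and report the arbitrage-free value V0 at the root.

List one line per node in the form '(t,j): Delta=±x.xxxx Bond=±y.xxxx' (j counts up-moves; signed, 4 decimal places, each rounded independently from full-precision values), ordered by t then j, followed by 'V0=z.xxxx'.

Under the risk-neutral measure, an up-move has probability p* = (R−d)/(u−d) = 0.8718 and values discount at R = 1.23.
Terminal values V(1,·): V(1,0)=0.0000, V(1,1)=50.0000
  t=0,j=0: stock 103.0000 → up 131.8400 (V=50.0000), down 91.6700 (V=0.0000). Price 35.4388; hedge Δ=1.2447, bond B=-92.7663.
Root portfolio cost Δ·103+B reproduces V0=35.4388.

(0,0): Delta=1.2447 Bond=-92.7663
V0=35.4388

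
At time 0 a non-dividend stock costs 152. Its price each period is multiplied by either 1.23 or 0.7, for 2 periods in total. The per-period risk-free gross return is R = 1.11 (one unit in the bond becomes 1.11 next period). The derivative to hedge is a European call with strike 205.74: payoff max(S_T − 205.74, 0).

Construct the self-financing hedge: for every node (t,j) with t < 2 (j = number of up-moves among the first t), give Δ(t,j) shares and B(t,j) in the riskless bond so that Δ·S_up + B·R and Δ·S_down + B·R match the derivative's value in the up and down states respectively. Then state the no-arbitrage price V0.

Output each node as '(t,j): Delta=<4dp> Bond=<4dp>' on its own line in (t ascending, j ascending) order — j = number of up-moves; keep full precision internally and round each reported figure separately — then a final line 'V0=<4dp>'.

(0,0): Delta=0.2095 Bond=-20.0850
(1,0): Delta=0.0000 Bond=0.0000
(1,1): Delta=0.2444 Bond=-28.8196
V0=11.7641

Risk-neutral probability p* = (R−d)/(u−d) = (1.11−0.7)/(1.23−0.7) = 0.7736.
At expiry t=2: V(2,0)=0.0000, V(2,1)=0.0000, V(2,2)=24.2208
(1,0): S=106.4000. Δ = (V_up−V_dn)/(S_up−S_dn) = (0.0000−0.0000)/(130.8720−74.4800) = 0.0000. V = [p*·0.0000 + (1−p*)·0.0000]/1.11 = 0.0000. B = V − Δ·S = 0.0000.
(1,1): S=186.9600. Δ = (V_up−V_dn)/(S_up−S_dn) = (24.2208−0.0000)/(229.9608−130.8720) = 0.2444. V = [p*·24.2208 + (1−p*)·0.0000]/1.11 = 16.8800. B = V − Δ·S = -28.8196.
(0,0): S=152.0000. Δ = (V_up−V_dn)/(S_up−S_dn) = (16.8800−0.0000)/(186.9600−106.4000) = 0.2095. V = [p*·16.8800 + (1−p*)·0.0000]/1.11 = 11.7641. B = V − Δ·S = -20.0850.
The time-0 hedge costs 11.7641, which is the no-arbitrage price.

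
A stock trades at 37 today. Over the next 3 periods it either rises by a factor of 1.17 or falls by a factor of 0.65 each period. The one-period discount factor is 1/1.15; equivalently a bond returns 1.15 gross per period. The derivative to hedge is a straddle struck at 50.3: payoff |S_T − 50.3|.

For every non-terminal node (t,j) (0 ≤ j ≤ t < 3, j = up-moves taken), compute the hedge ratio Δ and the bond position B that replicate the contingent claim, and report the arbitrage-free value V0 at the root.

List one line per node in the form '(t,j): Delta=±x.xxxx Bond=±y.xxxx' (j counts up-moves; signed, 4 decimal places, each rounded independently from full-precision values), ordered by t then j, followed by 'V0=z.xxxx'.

Under the risk-neutral measure, an up-move has probability p* = (R−d)/(u−d) = 0.9615 and values discount at R = 1.15.
Payoff layer (t=3): V(3,0)=40.1389, V(3,1)=32.0100, V(3,2)=17.3780, V(3,3)=8.9597
Node (2,0) S=15.6325: V=(p*·32.0100+(1−p*)·40.1389)/1.15=28.1066; Δ=(32.0100−40.1389)/(18.2900−10.1611)=-1.0000; B=V−Δ·S=43.7391
Node (2,1) S=28.1385: V=(p*·17.3780+(1−p*)·32.0100)/1.15=15.6006; Δ=(17.3780−32.0100)/(32.9220−18.2900)=-1.0000; B=V−Δ·S=43.7391
Node (2,2) S=50.6493: V=(p*·8.9597+(1−p*)·17.3780)/1.15=8.0726; Δ=(8.9597−17.3780)/(59.2597−32.9220)=-0.3196; B=V−Δ·S=24.2616
Node (1,0) S=24.0500: V=(p*·15.6006+(1−p*)·28.1066)/1.15=13.9840; Δ=(15.6006−28.1066)/(28.1385−15.6325)=-1.0000; B=V−Δ·S=38.0340
Node (1,1) S=43.2900: V=(p*·8.0726+(1−p*)·15.6006)/1.15=7.2714; Δ=(8.0726−15.6006)/(50.6493−28.1385)=-0.3344; B=V−Δ·S=21.7484
Node (0,0) S=37.0000: V=(p*·7.2714+(1−p*)·13.9840)/1.15=6.5475; Δ=(7.2714−13.9840)/(43.2900−24.0500)=-0.3489; B=V−Δ·S=19.4564
Root portfolio cost Δ·37+B reproduces V0=6.5475.

(0,0): Delta=-0.3489 Bond=19.4564
(1,0): Delta=-1.0000 Bond=38.0340
(1,1): Delta=-0.3344 Bond=21.7484
(2,0): Delta=-1.0000 Bond=43.7391
(2,1): Delta=-1.0000 Bond=43.7391
(2,2): Delta=-0.3196 Bond=24.2616
V0=6.5475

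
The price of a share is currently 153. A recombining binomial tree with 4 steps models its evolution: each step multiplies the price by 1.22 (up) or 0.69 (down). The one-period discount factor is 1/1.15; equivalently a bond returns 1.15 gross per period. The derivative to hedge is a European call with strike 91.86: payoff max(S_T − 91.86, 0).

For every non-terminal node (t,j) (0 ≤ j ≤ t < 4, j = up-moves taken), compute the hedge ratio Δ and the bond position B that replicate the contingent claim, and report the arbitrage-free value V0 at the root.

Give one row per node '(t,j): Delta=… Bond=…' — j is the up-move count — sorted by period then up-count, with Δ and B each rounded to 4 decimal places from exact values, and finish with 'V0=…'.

Since d<R<u, set p* = (R−d)/(u−d) = 0.8679; price each node as the discounted p*-expectation of its children.
Terminal payoffs: V(4,0)=0.0000, V(4,1)=0.0000, V(4,2)=16.5600, V(4,3)=99.8391, V(4,4)=247.0862
Node (3,0) S=50.2619: V=(p*·0.0000+(1−p*)·0.0000)/1.15=0.0000; Δ=(0.0000−0.0000)/(61.3195−34.6807)=0.0000; B=V−Δ·S=0.0000
Node (3,1) S=88.8688: V=(p*·16.5600+(1−p*)·0.0000)/1.15=12.4981; Δ=(16.5600−0.0000)/(108.4200−61.3195)=0.3516; B=V−Δ·S=-18.7471
Node (3,2) S=157.1304: V=(p*·99.8391+(1−p*)·16.5600)/1.15=77.2521; Δ=(99.8391−16.5600)/(191.6991−108.4200)=1.0000; B=V−Δ·S=-79.8783
Node (3,3) S=277.8247: V=(p*·247.0862+(1−p*)·99.8391)/1.15=197.9465; Δ=(247.0862−99.8391)/(338.9462−191.6991)=1.0000; B=V−Δ·S=-79.8783
Node (2,0) S=72.8433: V=(p*·12.4981+(1−p*)·0.0000)/1.15=9.4325; Δ=(12.4981−0.0000)/(88.8688−50.2619)=0.3237; B=V−Δ·S=-14.1488
Node (2,1) S=128.7954: V=(p*·77.2521+(1−p*)·12.4981)/1.15=59.7389; Δ=(77.2521−12.4981)/(157.1304−88.8688)=0.9486; B=V−Δ·S=-62.4386
Node (2,2) S=227.7252: V=(p*·197.9465+(1−p*)·77.2521)/1.15=158.2658; Δ=(197.9465−77.2521)/(277.8247−157.1304)=1.0000; B=V−Δ·S=-69.4594
Node (1,0) S=105.5700: V=(p*·59.7389+(1−p*)·9.4325)/1.15=46.1693; Δ=(59.7389−9.4325)/(128.7954−72.8433)=0.8991; B=V−Δ·S=-48.7484
Node (1,1) S=186.6600: V=(p*·158.2658+(1−p*)·59.7389)/1.15=126.3068; Δ=(158.2658−59.7389)/(227.7252−128.7954)=0.9959; B=V−Δ·S=-59.5931
Node (0,0) S=153.0000: V=(p*·126.3068+(1−p*)·46.1693)/1.15=100.6284; Δ=(126.3068−46.1693)/(186.6600−105.5700)=0.9883; B=V−Δ·S=-50.5746
Self-financing check: at every node Δ·S+B equals the discounted successor values.

(0,0): Delta=0.9883 Bond=-50.5746
(1,0): Delta=0.8991 Bond=-48.7484
(1,1): Delta=0.9959 Bond=-59.5931
(2,0): Delta=0.3237 Bond=-14.1488
(2,1): Delta=0.9486 Bond=-62.4386
(2,2): Delta=1.0000 Bond=-69.4594
(3,0): Delta=0.0000 Bond=0.0000
(3,1): Delta=0.3516 Bond=-18.7471
(3,2): Delta=1.0000 Bond=-79.8783
(3,3): Delta=1.0000 Bond=-79.8783
V0=100.6284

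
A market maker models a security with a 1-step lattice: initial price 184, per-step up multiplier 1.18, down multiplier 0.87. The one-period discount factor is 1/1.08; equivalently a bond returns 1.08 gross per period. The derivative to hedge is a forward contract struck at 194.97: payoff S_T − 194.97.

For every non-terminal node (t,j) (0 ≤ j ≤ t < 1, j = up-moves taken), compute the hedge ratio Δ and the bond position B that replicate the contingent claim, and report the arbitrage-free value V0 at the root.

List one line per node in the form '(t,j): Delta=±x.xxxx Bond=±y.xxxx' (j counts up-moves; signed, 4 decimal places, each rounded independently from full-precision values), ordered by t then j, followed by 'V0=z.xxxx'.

No-arbitrage ⇒ martingale measure with p* = (R−d)/(u−d) = 0.6774.
At expiry t=1: V(1,0)=-34.8900, V(1,1)=22.1500
  t=0,j=0: stock 184.0000 → up 217.1200 (V=22.1500), down 160.0800 (V=-34.8900). Price 3.4722; hedge Δ=1.0000, bond B=-180.5278.
Each (Δ,B) replicates both successor values, so the strategy is self-financing and V0 is arbitrage-free.

(0,0): Delta=1.0000 Bond=-180.5278
V0=3.4722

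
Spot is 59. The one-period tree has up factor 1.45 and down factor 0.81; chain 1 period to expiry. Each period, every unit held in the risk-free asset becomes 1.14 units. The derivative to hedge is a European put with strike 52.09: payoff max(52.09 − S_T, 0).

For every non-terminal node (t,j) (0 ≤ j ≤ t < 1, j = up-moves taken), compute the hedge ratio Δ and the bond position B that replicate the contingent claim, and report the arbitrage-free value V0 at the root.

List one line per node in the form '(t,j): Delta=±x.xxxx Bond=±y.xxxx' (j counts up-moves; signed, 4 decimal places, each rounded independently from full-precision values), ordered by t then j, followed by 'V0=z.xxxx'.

Risk-neutral probability p* = (R−d)/(u−d) = (1.14−0.81)/(1.45−0.81) = 0.5156.
At expiry t=1: V(1,0)=4.3000, V(1,1)=0.0000
Node (0,0) S=59.0000: V=(p*·0.0000+(1−p*)·4.3000)/1.14=1.8270; Δ=(0.0000−4.3000)/(85.5500−47.7900)=-0.1139; B=V−Δ·S=8.5458
Check: Δ(0,0)·S0 + B(0,0) = 1.8270 = V0.

(0,0): Delta=-0.1139 Bond=8.5458
V0=1.8270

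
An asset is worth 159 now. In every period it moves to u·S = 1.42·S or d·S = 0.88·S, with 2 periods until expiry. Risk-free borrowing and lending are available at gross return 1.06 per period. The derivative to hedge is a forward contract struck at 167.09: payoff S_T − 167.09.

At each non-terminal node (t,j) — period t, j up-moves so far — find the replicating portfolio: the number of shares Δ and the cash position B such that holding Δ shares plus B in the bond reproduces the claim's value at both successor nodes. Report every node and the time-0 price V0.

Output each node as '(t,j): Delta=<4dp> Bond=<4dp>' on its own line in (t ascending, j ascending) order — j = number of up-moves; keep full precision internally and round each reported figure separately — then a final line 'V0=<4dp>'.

(0,0): Delta=1.0000 Bond=-148.7095
(1,0): Delta=1.0000 Bond=-157.6321
(1,1): Delta=1.0000 Bond=-157.6321
V0=10.2905

No-arbitrage ⇒ martingale measure with p* = (R−d)/(u−d) = 0.3333.
Terminal values V(2,·): V(2,0)=-43.9604, V(2,1)=31.5964, V(2,2)=153.5176
Node (1,0) S=139.9200: V=(p*·31.5964+(1−p*)·-43.9604)/1.06=-17.7121; Δ=(31.5964−-43.9604)/(198.6864−123.1296)=1.0000; B=V−Δ·S=-157.6321
Node (1,1) S=225.7800: V=(p*·153.5176+(1−p*)·31.5964)/1.06=68.1479; Δ=(153.5176−31.5964)/(320.6076−198.6864)=1.0000; B=V−Δ·S=-157.6321
Node (0,0) S=159.0000: V=(p*·68.1479+(1−p*)·-17.7121)/1.06=10.2905; Δ=(68.1479−-17.7121)/(225.7800−139.9200)=1.0000; B=V−Δ·S=-148.7095
The time-0 hedge costs 10.2905, which is the no-arbitrage price.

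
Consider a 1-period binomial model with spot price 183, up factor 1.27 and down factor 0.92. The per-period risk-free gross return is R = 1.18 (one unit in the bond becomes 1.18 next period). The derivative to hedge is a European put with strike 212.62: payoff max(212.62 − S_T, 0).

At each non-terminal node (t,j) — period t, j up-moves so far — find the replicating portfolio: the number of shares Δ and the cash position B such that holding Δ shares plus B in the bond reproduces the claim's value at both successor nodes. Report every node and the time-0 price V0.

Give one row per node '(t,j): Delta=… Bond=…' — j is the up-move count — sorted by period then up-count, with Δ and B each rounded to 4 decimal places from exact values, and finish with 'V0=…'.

(0,0): Delta=-0.6910 Bond=136.1022
V0=9.6450

Risk-neutral probability p* = (R−d)/(u−d) = (1.18−0.92)/(1.27−0.92) = 0.7429.
Terminal values V(1,·): V(1,0)=44.2600, V(1,1)=0.0000
Node (0,0) S=183.0000: V=(p*·0.0000+(1−p*)·44.2600)/1.18=9.6450; Δ=(0.0000−44.2600)/(232.4100−168.3600)=-0.6910; B=V−Δ·S=136.1022
Each (Δ,B) replicates both successor values, so the strategy is self-financing and V0 is arbitrage-free.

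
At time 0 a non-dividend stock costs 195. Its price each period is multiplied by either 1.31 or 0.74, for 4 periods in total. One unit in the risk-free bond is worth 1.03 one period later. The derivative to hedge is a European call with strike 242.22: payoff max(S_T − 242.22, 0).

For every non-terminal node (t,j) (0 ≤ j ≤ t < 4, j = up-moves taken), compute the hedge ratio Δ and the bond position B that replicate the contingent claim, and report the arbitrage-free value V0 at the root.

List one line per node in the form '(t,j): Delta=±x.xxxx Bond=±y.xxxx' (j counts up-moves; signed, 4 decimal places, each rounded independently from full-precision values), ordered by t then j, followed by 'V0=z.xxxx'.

No-arbitrage ⇒ martingale measure with p* = (R−d)/(u−d) = 0.5088.
At expiry t=4: V(4,0)=0.0000, V(4,1)=0.0000, V(4,2)=0.0000, V(4,3)=82.1795, V(4,4)=332.0548
(3,0): S=79.0187. Δ = (V_up−V_dn)/(S_up−S_dn) = (0.0000−0.0000)/(103.5145−58.4738) = 0.0000. V = [p*·0.0000 + (1−p*)·0.0000]/1.03 = 0.0000. B = V − Δ·S = 0.0000.
(3,1): S=139.8844. Δ = (V_up−V_dn)/(S_up−S_dn) = (0.0000−0.0000)/(183.2486−103.5145) = 0.0000. V = [p*·0.0000 + (1−p*)·0.0000]/1.03 = 0.0000. B = V − Δ·S = 0.0000.
(3,2): S=247.6332. Δ = (V_up−V_dn)/(S_up−S_dn) = (82.1795−0.0000)/(324.3995−183.2486) = 0.5822. V = [p*·82.1795 + (1−p*)·0.0000]/1.03 = 40.5929. B = V − Δ·S = -103.5818.
(3,3): S=438.3777. Δ = (V_up−V_dn)/(S_up−S_dn) = (332.0548−82.1795)/(574.2748−324.3995) = 1.0000. V = [p*·332.0548 + (1−p*)·82.1795]/1.03 = 203.2127. B = V − Δ·S = -235.1650.
(2,0): S=106.7820. Δ = (V_up−V_dn)/(S_up−S_dn) = (0.0000−0.0000)/(139.8844−79.0187) = 0.0000. V = [p*·0.0000 + (1−p*)·0.0000]/1.03 = 0.0000. B = V − Δ·S = 0.0000.
(2,1): S=189.0330. Δ = (V_up−V_dn)/(S_up−S_dn) = (40.5929−0.0000)/(247.6332−139.8844) = 0.3767. V = [p*·40.5929 + (1−p*)·0.0000]/1.03 = 20.0510. B = V − Δ·S = -51.1646.
(2,2): S=334.6395. Δ = (V_up−V_dn)/(S_up−S_dn) = (203.2127−40.5929)/(438.3777−247.6332) = 0.8526. V = [p*·203.2127 + (1−p*)·40.5929]/1.03 = 119.7372. B = V − Δ·S = -165.5608.
(1,0): S=144.3000. Δ = (V_up−V_dn)/(S_up−S_dn) = (20.0510−0.0000)/(189.0330−106.7820) = 0.2438. V = [p*·20.0510 + (1−p*)·0.0000]/1.03 = 9.9042. B = V − Δ·S = -25.2729.
(1,1): S=255.4500. Δ = (V_up−V_dn)/(S_up−S_dn) = (119.7372−20.0510)/(334.6395−189.0330) = 0.6846. V = [p*·119.7372 + (1−p*)·20.0510]/1.03 = 68.7073. B = V − Δ·S = -106.1807.
(0,0): S=195.0000. Δ = (V_up−V_dn)/(S_up−S_dn) = (68.7073−9.9042)/(255.4500−144.3000) = 0.5290. V = [p*·68.7073 + (1−p*)·9.9042]/1.03 = 38.6617. B = V − Δ·S = -64.5015.
Each (Δ,B) replicates both successor values, so the strategy is self-financing and V0 is arbitrage-free.

(0,0): Delta=0.5290 Bond=-64.5015
(1,0): Delta=0.2438 Bond=-25.2729
(1,1): Delta=0.6846 Bond=-106.1807
(2,0): Delta=0.0000 Bond=0.0000
(2,1): Delta=0.3767 Bond=-51.1646
(2,2): Delta=0.8526 Bond=-165.5608
(3,0): Delta=0.0000 Bond=0.0000
(3,1): Delta=0.0000 Bond=0.0000
(3,2): Delta=0.5822 Bond=-103.5818
(3,3): Delta=1.0000 Bond=-235.1650
V0=38.6617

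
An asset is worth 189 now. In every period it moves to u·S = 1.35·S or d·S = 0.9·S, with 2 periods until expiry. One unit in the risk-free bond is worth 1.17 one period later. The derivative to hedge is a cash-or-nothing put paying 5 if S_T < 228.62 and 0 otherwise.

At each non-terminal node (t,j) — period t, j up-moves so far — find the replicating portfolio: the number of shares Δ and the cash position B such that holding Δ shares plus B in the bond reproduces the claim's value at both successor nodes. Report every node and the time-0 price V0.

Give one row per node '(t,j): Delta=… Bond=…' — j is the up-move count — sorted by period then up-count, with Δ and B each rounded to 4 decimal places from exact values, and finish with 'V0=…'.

Risk-neutral probability p* = (R−d)/(u−d) = (1.17−0.9)/(1.35−0.9) = 0.6000.
Terminal payoffs: V(2,0)=5.0000, V(2,1)=0.0000, V(2,2)=0.0000
Node (1,0) S=170.1000: V=(p*·0.0000+(1−p*)·5.0000)/1.17=1.7094; Δ=(0.0000−5.0000)/(229.6350−153.0900)=-0.0653; B=V−Δ·S=12.8205
Node (1,1) S=255.1500: V=(p*·0.0000+(1−p*)·0.0000)/1.17=0.0000; Δ=(0.0000−0.0000)/(344.4525−229.6350)=0.0000; B=V−Δ·S=0.0000
Node (0,0) S=189.0000: V=(p*·0.0000+(1−p*)·1.7094)/1.17=0.5844; Δ=(0.0000−1.7094)/(255.1500−170.1000)=-0.0201; B=V−Δ·S=4.3831
Check: Δ(0,0)·S0 + B(0,0) = 0.5844 = V0.

(0,0): Delta=-0.0201 Bond=4.3831
(1,0): Delta=-0.0653 Bond=12.8205
(1,1): Delta=0.0000 Bond=0.0000
V0=0.5844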